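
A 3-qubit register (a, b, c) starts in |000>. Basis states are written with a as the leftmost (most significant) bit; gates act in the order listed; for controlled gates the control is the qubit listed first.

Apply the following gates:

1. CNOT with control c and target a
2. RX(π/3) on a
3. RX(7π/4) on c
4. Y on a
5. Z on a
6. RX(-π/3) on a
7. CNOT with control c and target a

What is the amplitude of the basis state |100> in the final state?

The amplitude on |100> is I*sqrt(sqrt(2) + 2)/2.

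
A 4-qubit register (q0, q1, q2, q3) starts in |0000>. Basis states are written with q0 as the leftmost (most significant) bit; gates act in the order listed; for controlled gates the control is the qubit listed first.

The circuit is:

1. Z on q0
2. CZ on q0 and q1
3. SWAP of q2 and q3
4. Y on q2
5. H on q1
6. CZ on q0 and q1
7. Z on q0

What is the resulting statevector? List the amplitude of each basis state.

The final amplitudes are sqrt(2)*I/2 on |0010>, sqrt(2)*I/2 on |0110>, and 0 on every other basis state.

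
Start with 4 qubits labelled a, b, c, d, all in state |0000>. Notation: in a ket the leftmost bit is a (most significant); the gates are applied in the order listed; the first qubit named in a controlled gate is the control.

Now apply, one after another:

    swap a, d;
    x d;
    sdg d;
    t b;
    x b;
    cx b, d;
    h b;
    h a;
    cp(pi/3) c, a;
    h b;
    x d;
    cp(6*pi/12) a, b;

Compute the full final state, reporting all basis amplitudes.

The resulting statevector has amplitude -sqrt(2)*I/2 on |0101>, sqrt(2)/2 on |1101>, and 0 on every other basis state.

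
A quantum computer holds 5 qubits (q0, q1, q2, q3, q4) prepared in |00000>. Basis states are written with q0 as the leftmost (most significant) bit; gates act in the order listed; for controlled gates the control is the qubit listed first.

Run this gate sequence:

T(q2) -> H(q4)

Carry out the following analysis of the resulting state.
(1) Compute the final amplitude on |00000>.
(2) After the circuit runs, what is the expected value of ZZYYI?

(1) The final state's coefficient on |00000> equals sqrt(2)/2.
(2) The expectation value of ZZYYI is 0.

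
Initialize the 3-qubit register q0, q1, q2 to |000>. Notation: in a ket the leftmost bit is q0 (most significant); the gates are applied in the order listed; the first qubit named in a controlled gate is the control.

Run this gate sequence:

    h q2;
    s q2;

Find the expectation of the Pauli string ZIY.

The expectation value of ZIY is 1.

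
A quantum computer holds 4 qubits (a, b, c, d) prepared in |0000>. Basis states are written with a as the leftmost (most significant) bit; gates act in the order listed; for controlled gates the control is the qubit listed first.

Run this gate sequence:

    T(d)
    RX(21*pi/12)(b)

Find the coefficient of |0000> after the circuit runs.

The amplitude on |0000> is -sqrt(sqrt(2) + 2)/2.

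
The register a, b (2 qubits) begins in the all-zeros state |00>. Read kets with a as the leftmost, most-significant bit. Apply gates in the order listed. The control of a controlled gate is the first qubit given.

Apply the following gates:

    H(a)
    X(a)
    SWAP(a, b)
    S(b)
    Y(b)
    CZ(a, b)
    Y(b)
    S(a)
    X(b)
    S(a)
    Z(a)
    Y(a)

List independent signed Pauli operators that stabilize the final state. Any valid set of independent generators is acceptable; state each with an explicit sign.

The final state is stabilized by the group generated by -IY, -ZI; other independent generating sets are equally valid.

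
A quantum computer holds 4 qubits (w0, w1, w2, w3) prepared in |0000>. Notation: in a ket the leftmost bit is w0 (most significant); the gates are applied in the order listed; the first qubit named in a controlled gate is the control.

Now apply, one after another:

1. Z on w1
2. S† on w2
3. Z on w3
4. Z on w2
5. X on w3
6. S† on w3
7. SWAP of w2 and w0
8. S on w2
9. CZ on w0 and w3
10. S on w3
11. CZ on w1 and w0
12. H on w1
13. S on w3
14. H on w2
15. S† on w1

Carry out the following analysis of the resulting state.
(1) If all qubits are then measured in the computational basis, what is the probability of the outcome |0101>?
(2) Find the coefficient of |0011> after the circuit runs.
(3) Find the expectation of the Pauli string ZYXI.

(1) The probability of measuring |0101> is 1/4.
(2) |0011> carries amplitude I/2 in the final state.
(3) The observable ZYXI averages to -1.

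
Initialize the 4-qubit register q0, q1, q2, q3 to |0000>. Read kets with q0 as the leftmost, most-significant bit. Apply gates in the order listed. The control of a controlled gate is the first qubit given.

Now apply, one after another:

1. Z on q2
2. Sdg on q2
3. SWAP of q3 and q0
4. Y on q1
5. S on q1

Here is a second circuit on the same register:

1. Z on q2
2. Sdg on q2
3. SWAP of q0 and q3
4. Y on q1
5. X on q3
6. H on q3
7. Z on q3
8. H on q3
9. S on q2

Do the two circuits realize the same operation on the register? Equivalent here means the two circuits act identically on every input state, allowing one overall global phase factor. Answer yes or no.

No — the two circuits implement different unitaries, even allowing a global phase.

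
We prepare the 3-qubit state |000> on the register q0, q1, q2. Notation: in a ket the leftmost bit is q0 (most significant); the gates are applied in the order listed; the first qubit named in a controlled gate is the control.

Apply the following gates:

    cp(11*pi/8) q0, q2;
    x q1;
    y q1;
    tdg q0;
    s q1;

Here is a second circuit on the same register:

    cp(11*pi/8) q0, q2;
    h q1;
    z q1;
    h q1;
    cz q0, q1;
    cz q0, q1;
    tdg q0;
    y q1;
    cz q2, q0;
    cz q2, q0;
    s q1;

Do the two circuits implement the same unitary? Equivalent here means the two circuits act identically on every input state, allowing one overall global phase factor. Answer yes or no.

Yes, they are equivalent — the unitaries differ by at most a global phase.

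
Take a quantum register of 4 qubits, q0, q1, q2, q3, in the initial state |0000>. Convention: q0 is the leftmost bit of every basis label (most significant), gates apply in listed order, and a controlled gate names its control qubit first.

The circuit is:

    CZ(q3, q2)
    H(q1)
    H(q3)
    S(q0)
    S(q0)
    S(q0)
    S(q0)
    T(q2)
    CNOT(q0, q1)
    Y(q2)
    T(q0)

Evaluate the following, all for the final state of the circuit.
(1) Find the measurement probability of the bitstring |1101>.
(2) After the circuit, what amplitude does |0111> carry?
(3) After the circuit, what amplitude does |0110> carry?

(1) Outcome |1101> occurs with probability 0. Key observation: the block from step 4 through step 7 cancels to the identity and can be dropped.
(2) The amplitude on |0111> is I/2.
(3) The final state's coefficient on |0110> equals I/2.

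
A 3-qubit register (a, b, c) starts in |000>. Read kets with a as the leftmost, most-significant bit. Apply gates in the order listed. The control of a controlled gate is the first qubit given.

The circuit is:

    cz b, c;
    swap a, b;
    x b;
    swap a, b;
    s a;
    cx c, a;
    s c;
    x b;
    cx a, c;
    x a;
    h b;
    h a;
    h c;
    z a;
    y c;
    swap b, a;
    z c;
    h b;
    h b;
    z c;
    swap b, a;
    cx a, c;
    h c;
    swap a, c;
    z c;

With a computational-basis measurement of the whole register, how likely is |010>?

The probability of measuring |010> is 1/4. Key observation: the block from step 16 through step 21 cancels to the identity and can be dropped.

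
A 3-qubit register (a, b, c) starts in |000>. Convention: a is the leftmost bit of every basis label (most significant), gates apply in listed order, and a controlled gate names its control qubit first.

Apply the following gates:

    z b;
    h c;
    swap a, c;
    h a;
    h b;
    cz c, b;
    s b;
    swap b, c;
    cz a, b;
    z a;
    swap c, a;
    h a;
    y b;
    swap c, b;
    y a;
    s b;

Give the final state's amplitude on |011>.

The final state's coefficient on |011> equals 0.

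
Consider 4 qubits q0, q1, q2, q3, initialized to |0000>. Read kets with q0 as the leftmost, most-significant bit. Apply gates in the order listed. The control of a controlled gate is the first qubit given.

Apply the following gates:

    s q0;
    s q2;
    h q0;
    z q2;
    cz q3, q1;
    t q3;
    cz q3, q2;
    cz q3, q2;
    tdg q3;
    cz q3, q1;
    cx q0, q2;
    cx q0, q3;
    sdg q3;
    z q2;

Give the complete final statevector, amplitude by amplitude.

After the circuit, the state carries amplitude sqrt(2)/2 on |0000>, sqrt(2)*I/2 on |1011>, and 0 on every other basis state.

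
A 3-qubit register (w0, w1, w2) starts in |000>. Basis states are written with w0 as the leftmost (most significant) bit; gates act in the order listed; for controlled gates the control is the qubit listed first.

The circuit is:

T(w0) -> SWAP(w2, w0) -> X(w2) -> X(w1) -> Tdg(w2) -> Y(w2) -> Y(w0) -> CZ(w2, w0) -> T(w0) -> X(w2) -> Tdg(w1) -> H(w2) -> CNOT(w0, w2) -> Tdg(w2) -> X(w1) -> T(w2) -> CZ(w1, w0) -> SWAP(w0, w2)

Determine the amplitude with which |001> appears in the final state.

|001> carries amplitude sqrt(2)*exp(3*I*pi/4)/2 in the final state.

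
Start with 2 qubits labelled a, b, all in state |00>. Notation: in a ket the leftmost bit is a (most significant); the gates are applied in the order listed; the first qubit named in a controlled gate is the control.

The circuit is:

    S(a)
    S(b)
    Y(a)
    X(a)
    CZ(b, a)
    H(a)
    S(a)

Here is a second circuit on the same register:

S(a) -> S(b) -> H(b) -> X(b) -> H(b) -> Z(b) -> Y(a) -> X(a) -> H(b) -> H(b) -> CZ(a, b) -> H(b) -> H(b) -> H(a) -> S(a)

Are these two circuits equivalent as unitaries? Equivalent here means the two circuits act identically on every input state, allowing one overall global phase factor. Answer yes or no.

Yes — the two circuits implement the same unitary up to a global phase.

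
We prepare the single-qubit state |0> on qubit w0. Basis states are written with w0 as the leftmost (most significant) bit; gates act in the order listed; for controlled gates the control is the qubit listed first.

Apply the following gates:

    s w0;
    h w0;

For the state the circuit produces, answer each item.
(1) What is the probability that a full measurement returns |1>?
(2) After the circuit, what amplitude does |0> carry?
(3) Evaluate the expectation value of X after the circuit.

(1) A full measurement returns |1> with probability 1/2.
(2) |0> carries amplitude sqrt(2)/2 in the final state.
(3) The observable X averages to 1.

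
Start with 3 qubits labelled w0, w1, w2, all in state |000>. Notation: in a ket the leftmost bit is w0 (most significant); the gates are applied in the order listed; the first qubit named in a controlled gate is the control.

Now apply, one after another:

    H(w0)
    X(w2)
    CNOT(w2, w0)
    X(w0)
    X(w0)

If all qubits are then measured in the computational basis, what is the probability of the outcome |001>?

Outcome |001> occurs with probability 1/2.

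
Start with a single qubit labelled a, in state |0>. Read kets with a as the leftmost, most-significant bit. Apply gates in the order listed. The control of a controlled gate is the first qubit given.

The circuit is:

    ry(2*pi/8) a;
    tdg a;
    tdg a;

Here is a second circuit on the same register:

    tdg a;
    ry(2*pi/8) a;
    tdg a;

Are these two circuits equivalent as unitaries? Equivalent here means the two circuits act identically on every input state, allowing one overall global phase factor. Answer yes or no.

No: there is an input state on which the two circuits produce genuinely different outputs (not merely differing by a phase).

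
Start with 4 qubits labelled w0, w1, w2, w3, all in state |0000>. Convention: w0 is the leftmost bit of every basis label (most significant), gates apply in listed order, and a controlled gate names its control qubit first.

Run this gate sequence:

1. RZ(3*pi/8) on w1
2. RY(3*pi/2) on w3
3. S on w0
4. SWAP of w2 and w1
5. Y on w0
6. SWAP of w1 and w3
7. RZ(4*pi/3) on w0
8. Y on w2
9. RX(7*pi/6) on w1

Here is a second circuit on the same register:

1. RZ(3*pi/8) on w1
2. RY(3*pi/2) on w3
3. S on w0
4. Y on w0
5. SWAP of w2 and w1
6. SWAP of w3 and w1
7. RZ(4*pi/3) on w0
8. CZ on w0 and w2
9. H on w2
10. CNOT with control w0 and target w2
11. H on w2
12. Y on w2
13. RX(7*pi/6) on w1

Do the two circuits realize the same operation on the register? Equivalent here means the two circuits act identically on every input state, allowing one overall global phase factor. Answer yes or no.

Yes, they are equivalent — the unitaries differ by at most a global phase.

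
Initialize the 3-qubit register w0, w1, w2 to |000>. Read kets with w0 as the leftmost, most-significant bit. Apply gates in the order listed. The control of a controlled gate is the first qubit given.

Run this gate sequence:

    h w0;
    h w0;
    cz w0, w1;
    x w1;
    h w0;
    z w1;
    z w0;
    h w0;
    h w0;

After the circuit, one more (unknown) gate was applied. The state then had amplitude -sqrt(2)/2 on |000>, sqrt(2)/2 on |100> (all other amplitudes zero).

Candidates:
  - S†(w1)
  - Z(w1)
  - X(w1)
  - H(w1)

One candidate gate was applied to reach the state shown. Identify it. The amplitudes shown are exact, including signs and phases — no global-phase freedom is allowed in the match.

The applied gate was X(w1).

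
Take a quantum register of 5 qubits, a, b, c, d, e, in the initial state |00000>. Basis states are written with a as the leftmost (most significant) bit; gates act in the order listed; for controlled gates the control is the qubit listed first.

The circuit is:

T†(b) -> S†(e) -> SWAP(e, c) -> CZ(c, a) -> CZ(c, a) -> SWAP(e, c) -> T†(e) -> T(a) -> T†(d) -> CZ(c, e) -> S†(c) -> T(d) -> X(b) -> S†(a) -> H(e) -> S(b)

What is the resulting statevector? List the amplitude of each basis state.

The resulting statevector has amplitude sqrt(2)*I/2 on |01000>, sqrt(2)*I/2 on |01001>, and 0 on every other basis state.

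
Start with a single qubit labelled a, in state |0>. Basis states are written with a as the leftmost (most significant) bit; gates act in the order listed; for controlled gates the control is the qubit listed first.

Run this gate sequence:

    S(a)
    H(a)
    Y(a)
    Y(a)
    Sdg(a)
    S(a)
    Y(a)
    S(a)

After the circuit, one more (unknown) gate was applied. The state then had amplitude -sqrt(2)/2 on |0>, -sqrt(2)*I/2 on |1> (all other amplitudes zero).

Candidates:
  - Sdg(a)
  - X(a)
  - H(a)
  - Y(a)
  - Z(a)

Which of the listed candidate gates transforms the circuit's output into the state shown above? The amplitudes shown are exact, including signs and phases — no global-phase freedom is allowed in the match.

The unique candidate consistent with the amplitudes is X(a). Key observation: steps 4-7 multiply out to the identity, so the circuit reduces to the remaining gates.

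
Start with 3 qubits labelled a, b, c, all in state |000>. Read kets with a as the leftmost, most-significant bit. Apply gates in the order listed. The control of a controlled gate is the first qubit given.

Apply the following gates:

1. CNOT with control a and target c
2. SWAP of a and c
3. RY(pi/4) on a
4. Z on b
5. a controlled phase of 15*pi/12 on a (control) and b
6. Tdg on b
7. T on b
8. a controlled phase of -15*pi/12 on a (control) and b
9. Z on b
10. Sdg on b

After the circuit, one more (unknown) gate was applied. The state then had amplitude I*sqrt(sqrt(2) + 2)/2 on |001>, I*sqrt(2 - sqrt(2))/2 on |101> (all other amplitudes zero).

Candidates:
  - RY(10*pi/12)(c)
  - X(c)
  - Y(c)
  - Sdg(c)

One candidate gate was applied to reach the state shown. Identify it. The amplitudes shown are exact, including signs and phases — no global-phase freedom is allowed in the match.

The applied gate was Y(c). Key observation: the block from step 4 through step 9 cancels to the identity and can be dropped.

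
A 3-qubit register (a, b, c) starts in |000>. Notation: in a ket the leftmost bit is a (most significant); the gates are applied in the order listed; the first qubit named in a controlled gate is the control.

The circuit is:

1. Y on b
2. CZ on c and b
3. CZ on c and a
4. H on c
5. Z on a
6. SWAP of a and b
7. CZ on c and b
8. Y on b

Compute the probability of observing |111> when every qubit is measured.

A full measurement returns |111> with probability 1/2.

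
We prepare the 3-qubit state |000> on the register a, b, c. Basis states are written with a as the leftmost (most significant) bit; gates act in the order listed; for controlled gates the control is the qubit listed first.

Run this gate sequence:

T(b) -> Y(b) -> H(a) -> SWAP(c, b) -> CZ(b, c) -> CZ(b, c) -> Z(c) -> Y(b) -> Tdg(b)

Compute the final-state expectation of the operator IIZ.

In the final state, IIZ has expectation -1.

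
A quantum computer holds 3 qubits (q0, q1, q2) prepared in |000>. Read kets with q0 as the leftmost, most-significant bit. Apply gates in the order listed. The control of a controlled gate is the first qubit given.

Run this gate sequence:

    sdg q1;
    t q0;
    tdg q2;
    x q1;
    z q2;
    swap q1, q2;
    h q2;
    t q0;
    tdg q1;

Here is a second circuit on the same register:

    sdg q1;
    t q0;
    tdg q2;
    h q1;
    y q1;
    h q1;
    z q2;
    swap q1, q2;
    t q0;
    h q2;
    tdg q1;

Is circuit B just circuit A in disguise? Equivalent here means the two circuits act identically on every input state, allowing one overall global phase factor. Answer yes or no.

No, they are not equivalent — no single phase factor reconciles the two unitaries.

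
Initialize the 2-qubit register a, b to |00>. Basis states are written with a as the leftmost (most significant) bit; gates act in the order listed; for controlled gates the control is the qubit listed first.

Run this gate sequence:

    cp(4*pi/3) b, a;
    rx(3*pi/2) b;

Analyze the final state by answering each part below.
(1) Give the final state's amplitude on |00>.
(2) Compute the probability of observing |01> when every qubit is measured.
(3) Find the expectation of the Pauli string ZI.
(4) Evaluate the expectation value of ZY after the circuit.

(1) The final state's coefficient on |00> equals -sqrt(2)/2.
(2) The probability of measuring |01> is 1/2.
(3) The expectation value of ZI is 1.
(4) The expectation value of ZY is 1.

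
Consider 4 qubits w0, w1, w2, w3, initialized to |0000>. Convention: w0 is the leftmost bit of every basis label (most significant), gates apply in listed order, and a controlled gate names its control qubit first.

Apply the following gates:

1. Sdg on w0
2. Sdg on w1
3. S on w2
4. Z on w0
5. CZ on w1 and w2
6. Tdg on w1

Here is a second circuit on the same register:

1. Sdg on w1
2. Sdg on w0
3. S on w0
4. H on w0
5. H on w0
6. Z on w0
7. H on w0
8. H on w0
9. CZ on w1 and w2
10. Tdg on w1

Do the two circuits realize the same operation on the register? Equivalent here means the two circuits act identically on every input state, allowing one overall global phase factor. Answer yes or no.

No: there is an input state on which the two circuits produce genuinely different outputs (not merely differing by a phase).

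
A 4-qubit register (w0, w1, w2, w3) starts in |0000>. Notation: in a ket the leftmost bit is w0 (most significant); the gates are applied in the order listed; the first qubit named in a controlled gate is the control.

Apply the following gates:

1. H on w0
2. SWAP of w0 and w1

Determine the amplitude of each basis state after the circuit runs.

The resulting statevector has amplitude sqrt(2)/2 on |0000>, sqrt(2)/2 on |0100>, and 0 on every other basis state.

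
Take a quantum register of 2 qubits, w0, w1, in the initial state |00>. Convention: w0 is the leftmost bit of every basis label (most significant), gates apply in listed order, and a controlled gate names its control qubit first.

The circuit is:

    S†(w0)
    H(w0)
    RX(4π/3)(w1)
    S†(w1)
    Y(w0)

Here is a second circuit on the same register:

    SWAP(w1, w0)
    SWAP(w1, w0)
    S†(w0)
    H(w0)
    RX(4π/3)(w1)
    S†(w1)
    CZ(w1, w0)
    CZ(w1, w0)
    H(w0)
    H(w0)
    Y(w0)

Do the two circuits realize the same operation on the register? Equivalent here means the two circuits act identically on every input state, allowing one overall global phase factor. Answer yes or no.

Yes, they are equivalent — the unitaries differ by at most a global phase.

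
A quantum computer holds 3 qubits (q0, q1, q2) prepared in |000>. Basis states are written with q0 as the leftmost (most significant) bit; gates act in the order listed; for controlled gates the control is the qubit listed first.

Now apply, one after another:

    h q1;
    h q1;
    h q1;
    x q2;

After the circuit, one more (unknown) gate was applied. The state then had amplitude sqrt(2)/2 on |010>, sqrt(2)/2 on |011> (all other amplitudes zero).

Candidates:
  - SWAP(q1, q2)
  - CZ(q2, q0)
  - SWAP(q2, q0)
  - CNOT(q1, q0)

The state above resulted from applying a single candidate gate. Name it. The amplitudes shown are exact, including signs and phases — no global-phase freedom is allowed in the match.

It was SWAP(q1, q2) that produced the state shown. Key observation: gates 1-2 undo each other exactly, leaving only the rest of the circuit to track.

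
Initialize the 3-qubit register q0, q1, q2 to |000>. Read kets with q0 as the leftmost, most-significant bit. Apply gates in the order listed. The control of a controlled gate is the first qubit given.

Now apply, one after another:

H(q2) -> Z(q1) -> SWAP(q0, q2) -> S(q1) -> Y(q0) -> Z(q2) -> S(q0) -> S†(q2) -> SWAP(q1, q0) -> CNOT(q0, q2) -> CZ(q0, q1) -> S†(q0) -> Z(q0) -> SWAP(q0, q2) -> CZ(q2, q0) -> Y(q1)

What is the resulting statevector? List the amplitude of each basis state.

The final amplitudes are sqrt(2)*I/2 on |000>, sqrt(2)/2 on |010>, and 0 on every other basis state.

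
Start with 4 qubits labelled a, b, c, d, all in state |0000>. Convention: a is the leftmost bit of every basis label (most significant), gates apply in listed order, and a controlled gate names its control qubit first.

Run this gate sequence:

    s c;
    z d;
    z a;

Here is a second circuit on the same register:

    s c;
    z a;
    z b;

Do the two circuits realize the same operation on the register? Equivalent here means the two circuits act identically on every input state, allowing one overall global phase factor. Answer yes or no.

No, they are not equivalent — no single phase factor reconciles the two unitaries.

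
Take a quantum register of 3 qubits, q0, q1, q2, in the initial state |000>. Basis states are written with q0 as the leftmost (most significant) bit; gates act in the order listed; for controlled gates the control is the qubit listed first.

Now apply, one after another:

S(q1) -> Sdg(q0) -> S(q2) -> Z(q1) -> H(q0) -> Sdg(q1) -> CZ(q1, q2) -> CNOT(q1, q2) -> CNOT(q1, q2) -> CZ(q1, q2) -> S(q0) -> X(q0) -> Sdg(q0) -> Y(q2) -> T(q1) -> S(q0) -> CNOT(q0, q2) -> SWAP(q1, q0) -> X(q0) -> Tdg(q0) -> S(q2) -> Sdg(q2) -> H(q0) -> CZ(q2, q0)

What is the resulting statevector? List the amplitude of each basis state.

The resulting statevector has amplitude 0 on |000>, exp(3*I*pi/4)/2 on |001>, exp(I*pi/4)/2 on |010>, 0 on |011>, 0 on |100>, exp(3*I*pi/4)/2 on |101>, -exp(I*pi/4)/2 on |110>, 0 on |111>. Key observation: the block from step 7 through step 10 cancels to the identity and can be dropped.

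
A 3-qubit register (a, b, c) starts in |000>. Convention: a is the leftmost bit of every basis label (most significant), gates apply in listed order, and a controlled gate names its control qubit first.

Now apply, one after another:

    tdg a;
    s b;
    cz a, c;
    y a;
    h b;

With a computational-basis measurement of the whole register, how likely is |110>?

Outcome |110> occurs with probability 1/2.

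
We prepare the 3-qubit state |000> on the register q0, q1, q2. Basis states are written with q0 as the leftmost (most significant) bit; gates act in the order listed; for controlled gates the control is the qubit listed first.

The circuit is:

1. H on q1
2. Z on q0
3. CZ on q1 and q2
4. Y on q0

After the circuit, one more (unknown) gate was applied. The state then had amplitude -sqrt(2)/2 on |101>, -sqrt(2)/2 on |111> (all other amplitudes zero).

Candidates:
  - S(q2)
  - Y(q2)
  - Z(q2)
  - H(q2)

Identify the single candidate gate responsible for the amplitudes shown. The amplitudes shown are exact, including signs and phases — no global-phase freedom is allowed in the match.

It was Y(q2) that produced the state shown.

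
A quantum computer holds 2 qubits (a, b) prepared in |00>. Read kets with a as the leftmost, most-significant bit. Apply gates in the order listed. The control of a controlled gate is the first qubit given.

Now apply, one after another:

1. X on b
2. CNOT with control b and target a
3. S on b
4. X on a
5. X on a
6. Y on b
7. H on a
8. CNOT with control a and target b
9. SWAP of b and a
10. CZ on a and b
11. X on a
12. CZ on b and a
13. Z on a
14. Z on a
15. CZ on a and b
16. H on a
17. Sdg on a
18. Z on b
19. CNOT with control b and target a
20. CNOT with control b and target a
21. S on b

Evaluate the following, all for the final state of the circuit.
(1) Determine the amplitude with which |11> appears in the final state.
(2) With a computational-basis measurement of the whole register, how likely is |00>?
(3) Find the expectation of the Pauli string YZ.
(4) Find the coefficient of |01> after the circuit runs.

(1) The final state's coefficient on |11> equals -1/2.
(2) A full measurement returns |00> with probability 1/4.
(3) In the final state, YZ has expectation 1.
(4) |01> carries amplitude -I/2 in the final state.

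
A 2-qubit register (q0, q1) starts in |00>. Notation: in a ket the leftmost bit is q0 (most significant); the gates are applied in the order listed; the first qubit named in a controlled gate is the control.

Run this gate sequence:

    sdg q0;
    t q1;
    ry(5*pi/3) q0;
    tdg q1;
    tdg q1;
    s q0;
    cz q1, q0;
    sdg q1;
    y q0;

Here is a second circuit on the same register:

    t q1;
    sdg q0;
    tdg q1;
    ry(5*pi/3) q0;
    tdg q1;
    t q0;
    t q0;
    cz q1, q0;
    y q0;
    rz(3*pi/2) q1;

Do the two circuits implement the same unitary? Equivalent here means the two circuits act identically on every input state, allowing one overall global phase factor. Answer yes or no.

Yes, they are equivalent — the unitaries differ by at most a global phase.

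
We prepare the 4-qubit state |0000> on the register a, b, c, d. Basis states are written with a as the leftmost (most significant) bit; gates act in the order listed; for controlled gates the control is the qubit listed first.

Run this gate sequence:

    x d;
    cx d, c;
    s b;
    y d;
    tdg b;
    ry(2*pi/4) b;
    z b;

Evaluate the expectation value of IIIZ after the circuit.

The expectation value of IIIZ is 1.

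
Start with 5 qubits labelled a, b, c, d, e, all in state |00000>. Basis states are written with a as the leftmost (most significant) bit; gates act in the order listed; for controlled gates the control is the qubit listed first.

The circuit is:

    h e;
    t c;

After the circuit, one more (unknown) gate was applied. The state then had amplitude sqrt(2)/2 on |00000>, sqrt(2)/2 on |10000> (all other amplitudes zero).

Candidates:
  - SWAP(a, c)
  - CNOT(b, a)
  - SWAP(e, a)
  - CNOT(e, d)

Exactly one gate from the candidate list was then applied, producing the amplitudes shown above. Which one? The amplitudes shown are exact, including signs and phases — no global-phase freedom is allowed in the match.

The unique candidate consistent with the amplitudes is SWAP(e, a).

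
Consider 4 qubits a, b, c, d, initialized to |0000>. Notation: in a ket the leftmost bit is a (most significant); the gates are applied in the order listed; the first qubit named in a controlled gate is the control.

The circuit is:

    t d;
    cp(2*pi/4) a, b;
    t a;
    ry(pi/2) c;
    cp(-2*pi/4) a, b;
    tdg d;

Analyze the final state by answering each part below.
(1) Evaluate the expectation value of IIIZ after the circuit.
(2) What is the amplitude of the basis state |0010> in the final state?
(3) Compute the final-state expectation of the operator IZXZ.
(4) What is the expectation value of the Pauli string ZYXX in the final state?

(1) The observable IIIZ averages to 1.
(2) The amplitude on |0010> is sqrt(2)/2.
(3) The observable IZXZ averages to 1.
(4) The observable ZYXX averages to 0.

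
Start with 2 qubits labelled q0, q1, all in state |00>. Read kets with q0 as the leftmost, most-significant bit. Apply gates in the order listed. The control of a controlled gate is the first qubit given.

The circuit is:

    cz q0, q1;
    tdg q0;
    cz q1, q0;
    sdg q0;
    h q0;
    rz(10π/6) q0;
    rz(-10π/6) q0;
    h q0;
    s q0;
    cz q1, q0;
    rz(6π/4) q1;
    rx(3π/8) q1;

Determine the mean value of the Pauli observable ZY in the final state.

In the final state, ZY has expectation -sqrt(sqrt(2) + 2)/2. Key observation: the block from step 3 through step 10 cancels to the identity and can be dropped.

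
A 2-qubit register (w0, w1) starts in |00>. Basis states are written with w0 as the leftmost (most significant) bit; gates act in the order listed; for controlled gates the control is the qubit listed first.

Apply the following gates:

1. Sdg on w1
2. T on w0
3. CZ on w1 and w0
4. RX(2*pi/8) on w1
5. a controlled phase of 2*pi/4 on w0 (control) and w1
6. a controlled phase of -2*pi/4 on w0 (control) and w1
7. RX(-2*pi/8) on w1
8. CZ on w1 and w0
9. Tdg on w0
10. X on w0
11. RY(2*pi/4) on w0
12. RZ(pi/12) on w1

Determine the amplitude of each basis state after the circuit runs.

The resulting statevector has amplitude sqrt(2)*exp(23*I*pi/24)/2 on |00>, 0 on |01>, -sqrt(2)*exp(23*I*pi/24)/2 on |10>, 0 on |11>. Key observation: steps 2-9 multiply out to the identity, so the circuit reduces to the remaining gates.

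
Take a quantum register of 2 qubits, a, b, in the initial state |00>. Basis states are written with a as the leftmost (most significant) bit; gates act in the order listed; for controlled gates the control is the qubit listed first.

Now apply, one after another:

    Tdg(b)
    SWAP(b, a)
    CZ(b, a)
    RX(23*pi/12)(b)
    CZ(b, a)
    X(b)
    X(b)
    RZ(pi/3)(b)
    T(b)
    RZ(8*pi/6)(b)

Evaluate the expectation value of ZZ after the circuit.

In the final state, ZZ has expectation sqrt(2)/4 + sqrt(6)/4. Key observation: steps 6-7 multiply out to the identity, so the circuit reduces to the remaining gates.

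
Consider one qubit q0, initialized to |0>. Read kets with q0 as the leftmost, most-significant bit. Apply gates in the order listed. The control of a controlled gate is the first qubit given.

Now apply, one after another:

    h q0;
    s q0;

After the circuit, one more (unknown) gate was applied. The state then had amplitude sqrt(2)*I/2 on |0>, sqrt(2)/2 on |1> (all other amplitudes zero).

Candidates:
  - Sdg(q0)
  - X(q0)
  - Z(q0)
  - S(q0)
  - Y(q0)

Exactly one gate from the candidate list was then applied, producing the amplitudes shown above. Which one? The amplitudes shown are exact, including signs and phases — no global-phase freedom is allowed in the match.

It was X(q0) that produced the state shown.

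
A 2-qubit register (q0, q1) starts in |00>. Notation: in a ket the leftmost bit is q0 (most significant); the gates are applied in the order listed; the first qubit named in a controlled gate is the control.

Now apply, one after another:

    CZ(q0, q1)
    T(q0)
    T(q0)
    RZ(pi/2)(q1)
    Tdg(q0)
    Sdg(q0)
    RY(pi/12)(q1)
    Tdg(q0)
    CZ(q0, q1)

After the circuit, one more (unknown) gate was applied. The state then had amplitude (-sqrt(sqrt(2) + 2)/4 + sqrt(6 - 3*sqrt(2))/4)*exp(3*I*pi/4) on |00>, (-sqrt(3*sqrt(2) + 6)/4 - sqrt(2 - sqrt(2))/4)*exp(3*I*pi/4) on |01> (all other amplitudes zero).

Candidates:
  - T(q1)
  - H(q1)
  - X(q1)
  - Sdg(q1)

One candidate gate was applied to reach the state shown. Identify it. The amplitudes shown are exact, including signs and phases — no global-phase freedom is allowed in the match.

It was X(q1) that produced the state shown.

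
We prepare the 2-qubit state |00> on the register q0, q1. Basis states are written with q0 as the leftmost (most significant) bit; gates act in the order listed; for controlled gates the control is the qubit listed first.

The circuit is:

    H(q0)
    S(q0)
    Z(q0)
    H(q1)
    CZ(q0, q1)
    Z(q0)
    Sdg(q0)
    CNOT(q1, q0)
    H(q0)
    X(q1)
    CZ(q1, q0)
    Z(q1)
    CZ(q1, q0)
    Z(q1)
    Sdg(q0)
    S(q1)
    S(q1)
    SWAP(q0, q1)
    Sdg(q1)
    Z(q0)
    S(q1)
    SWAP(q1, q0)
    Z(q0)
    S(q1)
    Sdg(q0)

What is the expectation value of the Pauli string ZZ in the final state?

In the final state, ZZ has expectation -1.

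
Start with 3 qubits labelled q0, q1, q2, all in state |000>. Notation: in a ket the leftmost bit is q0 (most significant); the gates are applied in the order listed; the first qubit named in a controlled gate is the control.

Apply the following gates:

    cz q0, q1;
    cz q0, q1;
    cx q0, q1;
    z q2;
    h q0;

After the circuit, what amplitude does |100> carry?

The final state's coefficient on |100> equals sqrt(2)/2.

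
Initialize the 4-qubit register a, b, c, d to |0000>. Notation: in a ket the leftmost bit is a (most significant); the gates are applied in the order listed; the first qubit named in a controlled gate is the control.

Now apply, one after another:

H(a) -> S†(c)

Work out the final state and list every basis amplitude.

After the circuit, the state carries amplitude sqrt(2)/2 on |0000>, sqrt(2)/2 on |1000>, and 0 on every other basis state.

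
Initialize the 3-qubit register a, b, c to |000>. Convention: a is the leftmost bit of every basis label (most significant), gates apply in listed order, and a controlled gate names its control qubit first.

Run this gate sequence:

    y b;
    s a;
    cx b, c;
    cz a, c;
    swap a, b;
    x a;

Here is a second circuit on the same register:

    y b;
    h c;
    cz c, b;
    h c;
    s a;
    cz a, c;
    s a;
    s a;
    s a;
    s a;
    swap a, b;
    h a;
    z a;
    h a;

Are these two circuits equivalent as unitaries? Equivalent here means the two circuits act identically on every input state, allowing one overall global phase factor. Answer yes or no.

Yes, they are equivalent — the unitaries differ by at most a global phase.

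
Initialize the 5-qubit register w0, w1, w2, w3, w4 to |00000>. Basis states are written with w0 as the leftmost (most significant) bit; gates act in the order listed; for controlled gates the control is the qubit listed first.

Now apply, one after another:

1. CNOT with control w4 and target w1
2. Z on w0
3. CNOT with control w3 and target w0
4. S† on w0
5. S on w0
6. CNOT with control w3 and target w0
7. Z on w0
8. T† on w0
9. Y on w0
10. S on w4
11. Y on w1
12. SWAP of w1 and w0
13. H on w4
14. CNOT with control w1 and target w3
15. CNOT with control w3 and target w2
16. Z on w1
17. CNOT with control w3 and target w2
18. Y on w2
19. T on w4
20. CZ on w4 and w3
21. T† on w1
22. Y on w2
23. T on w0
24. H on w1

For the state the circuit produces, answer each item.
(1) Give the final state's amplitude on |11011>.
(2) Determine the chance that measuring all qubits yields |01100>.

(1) The final state's coefficient on |11011> equals exp(I*pi/4)/2.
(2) The probability of measuring |01100> is 0.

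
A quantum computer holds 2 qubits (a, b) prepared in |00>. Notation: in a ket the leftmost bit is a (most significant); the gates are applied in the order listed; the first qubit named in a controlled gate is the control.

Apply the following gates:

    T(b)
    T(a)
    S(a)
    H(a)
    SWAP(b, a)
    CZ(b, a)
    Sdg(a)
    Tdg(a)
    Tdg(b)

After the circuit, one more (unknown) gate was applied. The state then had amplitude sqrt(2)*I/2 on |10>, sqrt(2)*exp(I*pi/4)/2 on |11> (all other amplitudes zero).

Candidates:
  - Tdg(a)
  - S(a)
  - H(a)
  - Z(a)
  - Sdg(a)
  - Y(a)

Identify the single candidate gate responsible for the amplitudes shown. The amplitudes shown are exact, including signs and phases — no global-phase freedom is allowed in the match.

The unique candidate consistent with the amplitudes is Y(a).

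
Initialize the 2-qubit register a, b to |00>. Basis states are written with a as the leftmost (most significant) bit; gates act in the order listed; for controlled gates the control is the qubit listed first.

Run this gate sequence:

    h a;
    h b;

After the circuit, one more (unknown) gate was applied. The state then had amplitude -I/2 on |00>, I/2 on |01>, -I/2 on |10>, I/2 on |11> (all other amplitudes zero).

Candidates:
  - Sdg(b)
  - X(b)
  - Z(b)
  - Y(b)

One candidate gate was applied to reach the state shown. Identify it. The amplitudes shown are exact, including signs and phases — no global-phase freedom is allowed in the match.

It was Y(b) that produced the state shown.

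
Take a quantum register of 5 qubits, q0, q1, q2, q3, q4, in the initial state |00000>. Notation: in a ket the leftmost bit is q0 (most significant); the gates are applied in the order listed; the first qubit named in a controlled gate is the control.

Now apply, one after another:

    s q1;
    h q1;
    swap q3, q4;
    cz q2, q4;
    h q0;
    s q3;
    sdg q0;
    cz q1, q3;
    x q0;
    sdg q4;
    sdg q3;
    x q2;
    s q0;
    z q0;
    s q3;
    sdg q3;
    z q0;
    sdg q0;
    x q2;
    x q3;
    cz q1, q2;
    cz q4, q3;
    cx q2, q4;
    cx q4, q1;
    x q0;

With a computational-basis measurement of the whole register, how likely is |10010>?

Outcome |10010> occurs with probability 1/4.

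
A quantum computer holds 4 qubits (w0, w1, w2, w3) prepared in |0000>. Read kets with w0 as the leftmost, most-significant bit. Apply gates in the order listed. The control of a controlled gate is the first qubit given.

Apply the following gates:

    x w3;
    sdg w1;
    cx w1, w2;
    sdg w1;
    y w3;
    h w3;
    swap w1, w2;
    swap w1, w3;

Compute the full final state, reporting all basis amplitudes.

The resulting statevector has amplitude -sqrt(2)*I/2 on |0000>, -sqrt(2)*I/2 on |0100>, and 0 on every other basis state.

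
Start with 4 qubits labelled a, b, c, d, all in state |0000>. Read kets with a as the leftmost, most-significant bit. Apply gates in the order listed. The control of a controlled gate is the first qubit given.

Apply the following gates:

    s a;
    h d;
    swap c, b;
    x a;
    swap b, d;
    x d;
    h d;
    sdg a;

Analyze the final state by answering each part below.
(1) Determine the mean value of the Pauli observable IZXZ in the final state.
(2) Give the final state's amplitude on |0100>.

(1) The expectation value of IZXZ is 0.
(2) The amplitude on |0100> is 0.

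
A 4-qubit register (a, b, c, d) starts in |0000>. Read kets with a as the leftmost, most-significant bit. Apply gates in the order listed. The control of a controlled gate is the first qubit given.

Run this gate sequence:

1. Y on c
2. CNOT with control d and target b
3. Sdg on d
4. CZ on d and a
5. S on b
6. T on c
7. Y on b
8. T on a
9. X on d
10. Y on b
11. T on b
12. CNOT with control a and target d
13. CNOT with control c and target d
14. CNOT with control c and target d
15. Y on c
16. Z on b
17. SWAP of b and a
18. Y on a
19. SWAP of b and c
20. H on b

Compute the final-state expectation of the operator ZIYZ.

The expectation value of ZIYZ is 0. Key observation: the block from step 13 through step 14 cancels to the identity and can be dropped.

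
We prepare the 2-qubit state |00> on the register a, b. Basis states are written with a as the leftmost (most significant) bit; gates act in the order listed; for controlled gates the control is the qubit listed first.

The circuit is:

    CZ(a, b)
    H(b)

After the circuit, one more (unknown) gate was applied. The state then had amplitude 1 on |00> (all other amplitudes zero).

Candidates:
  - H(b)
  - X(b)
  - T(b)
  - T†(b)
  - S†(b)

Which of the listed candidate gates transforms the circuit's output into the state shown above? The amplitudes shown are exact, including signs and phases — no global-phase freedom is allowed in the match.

The unique candidate consistent with the amplitudes is H(b).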